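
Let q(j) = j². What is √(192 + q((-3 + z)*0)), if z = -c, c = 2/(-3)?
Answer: 8*√3 ≈ 13.856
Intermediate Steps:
c = -⅔ (c = 2*(-⅓) = -⅔ ≈ -0.66667)
z = ⅔ (z = -1*(-⅔) = ⅔ ≈ 0.66667)
√(192 + q((-3 + z)*0)) = √(192 + ((-3 + ⅔)*0)²) = √(192 + (-7/3*0)²) = √(192 + 0²) = √(192 + 0) = √192 = 8*√3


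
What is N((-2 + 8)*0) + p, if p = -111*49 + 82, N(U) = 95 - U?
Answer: -5262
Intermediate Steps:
p = -5357 (p = -5439 + 82 = -5357)
N((-2 + 8)*0) + p = (95 - (-2 + 8)*0) - 5357 = (95 - 6*0) - 5357 = (95 - 1*0) - 5357 = (95 + 0) - 5357 = 95 - 5357 = -5262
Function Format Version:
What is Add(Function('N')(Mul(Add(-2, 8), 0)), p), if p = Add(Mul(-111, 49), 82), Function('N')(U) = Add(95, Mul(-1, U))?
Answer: -5262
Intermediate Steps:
p = -5357 (p = Add(-5439, 82) = -5357)
Add(Function('N')(Mul(Add(-2, 8), 0)), p) = Add(Add(95, Mul(-1, Mul(Add(-2, 8), 0))), -5357) = Add(Add(95, Mul(-1, Mul(6, 0))), -5357) = Add(Add(95, Mul(-1, 0)), -5357) = Add(Add(95, 0), -5357) = Add(95, -5357) = -5262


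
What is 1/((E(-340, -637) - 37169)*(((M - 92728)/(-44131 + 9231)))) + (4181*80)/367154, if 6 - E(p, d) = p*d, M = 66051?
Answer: 1132058213482340/1242651439873347 ≈ 0.91100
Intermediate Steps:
E(p, d) = 6 - d*p (E(p, d) = 6 - p*d = 6 - d*p)
1/((E(-340, -637) - 37169)*(((M - 92728)/(-44131 + 9231)))) + (4181*80)/367154 = 1/(((6 - 1*(-637)*(-340)) - 37169)*(((66051 - 92728)/(-44131 + 9231)))) + (4181*80)/367154 = 1/(((6 - 216580) - 37169)*((-26677/(-34900)))) + 334480*(1/367154) = 1/((-216574 - 37169)*((-26677*(-1/34900)))) + 167240/183577 = 1/((-253743)*(26677/34900)) + 167240/183577 = -1/253743*34900/26677 + 167240/183577 = -34900/6769102011 + 167240/183577 = 1132058213482340/1242651439873347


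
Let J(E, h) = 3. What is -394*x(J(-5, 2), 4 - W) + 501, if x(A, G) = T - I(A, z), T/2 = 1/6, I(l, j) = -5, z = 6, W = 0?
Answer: -4801/3 ≈ -1600.3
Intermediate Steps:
T = ⅓ (T = 2/6 = 2*(⅙) = ⅓ ≈ 0.33333)
x(A, G) = 16/3 (x(A, G) = ⅓ - 1*(-5) = ⅓ + 5 = 16/3)
-394*x(J(-5, 2), 4 - W) + 501 = -394*16/3 + 501 = -6304/3 + 501 = -4801/3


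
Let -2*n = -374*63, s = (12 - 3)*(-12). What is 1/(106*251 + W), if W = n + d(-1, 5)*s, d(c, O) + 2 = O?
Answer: 1/38063 ≈ 2.6272e-5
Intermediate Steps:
d(c, O) = -2 + O
s = -108 (s = 9*(-12) = -108)
n = 11781 (n = -(-187)*63 = -½*(-23562) = 11781)
W = 11457 (W = 11781 + (-2 + 5)*(-108) = 11781 + 3*(-108) = 11781 - 324 = 11457)
1/(106*251 + W) = 1/(106*251 + 11457) = 1/(26606 + 11457) = 1/38063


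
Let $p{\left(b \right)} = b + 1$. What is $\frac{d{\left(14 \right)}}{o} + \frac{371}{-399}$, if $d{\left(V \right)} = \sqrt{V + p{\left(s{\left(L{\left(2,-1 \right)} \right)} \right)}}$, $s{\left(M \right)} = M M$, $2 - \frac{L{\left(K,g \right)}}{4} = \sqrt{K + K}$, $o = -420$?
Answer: $- \frac{53}{57} - \frac{\sqrt{15}}{420} \approx -0.93905$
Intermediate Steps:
$L{\left(K,g \right)} = 8 - 4 \sqrt{2} \sqrt{K}$ ($L{\left(K,g \right)} = 8 - 4 \sqrt{K + K} = 8 - 4 \sqrt{2 K} = 8 - 4 \sqrt{2} \sqrt{K}$)
$s{\left(M \right)} = M^{2}$
$p{\left(b \right)} = 1 + b$
$d{\left(V \right)} = \sqrt{1 + V}$ ($d{\left(V \right)} = \sqrt{V + \left(1 + \left(8 - 4 \sqrt{2} \sqrt{2}\right)^{2}\right)} = \sqrt{V + \left(1 + \left(8 - 8\right)^{2}\right)} = \sqrt{V + \left(1 + 0^{2}\right)} = \sqrt{V + \left(1 + 0\right)} = \sqrt{V + 1} = \sqrt{1 + V}$)
$\frac{d{\left(14 \right)}}{o} + \frac{371}{-399} = \frac{\sqrt{1 + 14}}{-420} + \frac{371}{-399} = \sqrt{15} \left(- \frac{1}{420}\right) + 371 \left(- \frac{1}{399}\right) = - \frac{\sqrt{15}}{420} - \frac{53}{57} = - \frac{53}{57} - \frac{\sqrt{15}}{420}$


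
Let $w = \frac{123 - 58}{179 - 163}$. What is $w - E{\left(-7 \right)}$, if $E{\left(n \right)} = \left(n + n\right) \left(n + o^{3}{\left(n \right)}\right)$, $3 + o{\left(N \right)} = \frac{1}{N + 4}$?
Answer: $- \frac{264581}{432} \approx -612.46$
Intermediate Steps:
$w = \frac{65}{16} \approx 4.0625$
$o{\left(N \right)} = -3 + \frac{1}{4 + N}$ ($o{\left(N \right)} = -3 + \frac{1}{N + 4} = -3 + \frac{1}{4 + N}$)
$E{\left(n \right)} = 2 n \left(n + \frac{\left(-11 - 3 n\right)^{3}}{\left(4 + n\right)^{3}}\right)$ ($E{\left(n \right)} = \left(n + n\right) \left(n + \left(\frac{-11 - 3 n}{4 + n}\right)^{3}\right) = 2 n \left(n + \frac{\left(-11 - 3 n\right)^{3}}{\left(4 + n\right)^{3}}\right)$)
$w - E{\left(-7 \right)} = \frac{65}{16} - \left(2 \left(-7\right)^{2} - - \frac{14 \left(11 + 3 \left(-7\right)\right)^{3}}{\left(4 - 7\right)^{3}}\right) = \frac{65}{16} - \left(2 \cdot 49 - - \frac{14 \left(11 - 21\right)^{3}}{-27}\right) = \frac{65}{16} - \left(98 - \left(-14\right) \left(- \frac{1}{27}\right) \left(-10\right)^{3}\right) = \frac{65}{16} - \left(98 - \left(-14\right) \left(- \frac{1}{27}\right) \left(-1000\right)\right) = \frac{65}{16} - \left(98 + \frac{14000}{27}\right) = \frac{65}{16} - \frac{16646}{27} = - \frac{264581}{432}$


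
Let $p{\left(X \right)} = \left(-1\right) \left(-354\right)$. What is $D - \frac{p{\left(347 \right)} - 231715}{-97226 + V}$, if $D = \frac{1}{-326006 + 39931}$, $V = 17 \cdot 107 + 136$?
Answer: $- \frac{66186693346}{27254651325} \approx -2.4285$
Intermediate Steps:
$p{\left(X \right)} = 354$
$V = 1955$ ($V = 1819 + 136 = 1955$)
$D = - \frac{1}{286075}$ ($D = \frac{1}{-286075} = - \frac{1}{286075} \approx -3.4956 \cdot 10^{-6}$)
$D - \frac{p{\left(347 \right)} - 231715}{-97226 + V} = - \frac{1}{286075} - \frac{354 - 231715}{-97226 + 1955} = - \frac{1}{286075} - - \frac{231361}{-95271} = - \frac{1}{286075} - \left(-231361\right) \left(- \frac{1}{95271}\right) = - \frac{1}{286075} - \frac{231361}{95271} = - \frac{66186693346}{27254651325}$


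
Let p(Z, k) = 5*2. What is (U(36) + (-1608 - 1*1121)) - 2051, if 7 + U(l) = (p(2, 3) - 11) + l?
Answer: -4752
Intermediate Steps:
p(Z, k) = 10
U(l) = -8 + l (U(l) = -7 + ((10 - 11) + l) = -7 + (-1 + l) = -8 + l)
(U(36) + (-1608 - 1*1121)) - 2051 = ((-8 + 36) + (-1608 - 1*1121)) - 2051 = (28 + (-1608 - 1121)) - 2051 = (28 - 2729) - 2051 = -2701 - 2051 = -4752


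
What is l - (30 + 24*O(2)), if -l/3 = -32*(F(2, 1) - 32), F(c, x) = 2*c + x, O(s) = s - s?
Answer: -2622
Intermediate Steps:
O(s) = 0
F(c, x) = x + 2*c
l = -2592 (l = -(-96)*((1 + 2*2) - 32) = -(-96)*((1 + 4) - 32) = -(-96)*(5 - 32) = -(-96)*(-27) = -3*864 = -2592)
l - (30 + 24*O(2)) = -2592 - (30 + 24*0) = -2592 - (30 + 0) = -2592 - 1*30 = -2592 - 30 = -2622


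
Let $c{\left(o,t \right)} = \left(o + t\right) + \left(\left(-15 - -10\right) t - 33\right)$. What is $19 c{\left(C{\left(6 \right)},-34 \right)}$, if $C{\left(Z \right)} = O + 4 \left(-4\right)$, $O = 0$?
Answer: $1653$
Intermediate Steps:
$C{\left(Z \right)} = -16$ ($C{\left(Z \right)} = 0 + 4 \left(-4\right) = 0 - 16 = -16$)
$c{\left(o,t \right)} = -33 + o - 4 t$ ($c{\left(o,t \right)} = \left(o + t\right) + \left(\left(-15 + 10\right) t - 33\right) = \left(o + t\right) - \left(33 + 5 t\right) = -33 + o - 4 t$)
$19 c{\left(C{\left(6 \right)},-34 \right)} = 19 \left(-33 - 16 - -136\right) = 19 \left(-33 - 16 + 136\right) = 19 \cdot 87 = 1653$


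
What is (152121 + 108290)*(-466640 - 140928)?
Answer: -158217390448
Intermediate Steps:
(152121 + 108290)*(-466640 - 140928) = 260411*(-607568) = -158217390448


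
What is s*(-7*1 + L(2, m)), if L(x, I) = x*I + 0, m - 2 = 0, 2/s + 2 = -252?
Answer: 3/127 ≈ 0.023622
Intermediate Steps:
s = -1/127 (s = 2/(-2 - 252) = 2/(-254) = 2*(-1/254) = -1/127 ≈ -0.0078740)
m = 2 (m = 2 + 0 = 2)
L(x, I) = I*x (L(x, I) = I*x + 0 = I*x)
s*(-7*1 + L(2, m)) = -(-7*1 + 2*2)/127 = -(-7 + 4)/127 = -1/127*(-3) = 3/127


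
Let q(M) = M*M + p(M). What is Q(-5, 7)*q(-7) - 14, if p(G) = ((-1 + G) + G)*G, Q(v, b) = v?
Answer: -784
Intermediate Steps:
p(G) = G*(-1 + 2*G) (p(G) = (-1 + 2*G)*G = G*(-1 + 2*G))
q(M) = M**2 + M*(-1 + 2*M) (q(M) = M*M + M*(-1 + 2*M) = M**2 + M*(-1 + 2*M))
Q(-5, 7)*q(-7) - 14 = -(-35)*(-1 + 3*(-7)) - 14 = -(-35)*(-1 - 21) - 14 = -(-35)*(-22) - 14 = -5*154 - 14 = -770 - 14 = -784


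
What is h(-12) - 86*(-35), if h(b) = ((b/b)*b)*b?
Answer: 3154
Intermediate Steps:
h(b) = b**2 (h(b) = (1*b)*b = b*b = b**2)
h(-12) - 86*(-35) = (-12)**2 - 86*(-35) = 144 + 3010 = 3154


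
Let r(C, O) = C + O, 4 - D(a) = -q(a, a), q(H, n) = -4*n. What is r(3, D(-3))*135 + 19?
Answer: 2584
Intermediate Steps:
D(a) = 4 - 4*a (D(a) = 4 - (-1)*(-4*a) = 4 - 4*a)
r(3, D(-3))*135 + 19 = (3 + (4 - 4*(-3)))*135 + 19 = (3 + (4 + 12))*135 + 19 = (3 + 16)*135 + 19 = 19*135 + 19 = 2565 + 19 = 2584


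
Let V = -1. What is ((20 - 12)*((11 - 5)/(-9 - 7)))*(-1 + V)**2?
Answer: -12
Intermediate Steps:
((20 - 12)*((11 - 5)/(-9 - 7)))*(-1 + V)**2 = ((20 - 12)*((11 - 5)/(-9 - 7)))*(-1 - 1)**2 = (8*(6/(-16)))*(-2)**2 = (8*(6*(-1/16)))*4 = (8*(-3/8))*4 = -3*4 = -12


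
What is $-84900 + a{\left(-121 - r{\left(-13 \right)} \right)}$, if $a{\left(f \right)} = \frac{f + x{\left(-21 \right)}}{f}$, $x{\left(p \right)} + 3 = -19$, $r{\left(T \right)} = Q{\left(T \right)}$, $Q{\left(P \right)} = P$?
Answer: $- \frac{4584535}{54} \approx -84899.0$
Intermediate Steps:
$r{\left(T \right)} = T$
$x{\left(p \right)} = -22$ ($x{\left(p \right)} = -3 - 19 = -22$)
$a{\left(f \right)} = \frac{-22 + f}{f}$ ($a{\left(f \right)} = \frac{f - 22}{f} = \frac{-22 + f}{f}$)
$-84900 + a{\left(-121 - r{\left(-13 \right)} \right)} = -84900 + \frac{-22 - 108}{-121 - -13} = -84900 + \frac{-22 + \left(-121 + 13\right)}{-121 + 13} = -84900 + \frac{-22 - 108}{-108} = -84900 - - \frac{65}{54} = -84900 + \frac{65}{54} = - \frac{4584535}{54}$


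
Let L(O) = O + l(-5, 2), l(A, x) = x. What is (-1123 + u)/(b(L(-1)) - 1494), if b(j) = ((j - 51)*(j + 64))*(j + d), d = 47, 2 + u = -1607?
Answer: 1366/78747 ≈ 0.017347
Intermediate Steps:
u = -1609 (u = -2 - 1607 = -1609)
L(O) = 2 + O (L(O) = O + 2 = 2 + O)
b(j) = (-51 + j)*(47 + j)*(64 + j) (b(j) = ((j - 51)*(j + 64))*(j + 47) = ((-51 + j)*(64 + j))*(47 + j) = (-51 + j)*(47 + j)*(64 + j))
(-1123 + u)/(b(L(-1)) - 1494) = (-1123 - 1609)/((-153408 + (2 - 1)**3 - 2653*(2 - 1) + 60*(2 - 1)**2) - 1494) = -2732/((-153408 + 1**3 - 2653*1 + 60*1**2) - 1494) = -2732/((-153408 + 1 - 2653 + 60*1) - 1494) = -2732/((-153408 + 1 - 2653 + 60) - 1494) = -2732/(-156000 - 1494) = -2732/(-157494) = -2732*(-1/157494) = 1366/78747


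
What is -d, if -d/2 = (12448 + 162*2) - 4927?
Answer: 15690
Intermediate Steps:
d = -15690 (d = -2*((12448 + 162*2) - 4927) = -2*((12448 + 324) - 4927) = -2*(12772 - 4927) = -2*7845 = -15690)
-d = -1*(-15690) = 15690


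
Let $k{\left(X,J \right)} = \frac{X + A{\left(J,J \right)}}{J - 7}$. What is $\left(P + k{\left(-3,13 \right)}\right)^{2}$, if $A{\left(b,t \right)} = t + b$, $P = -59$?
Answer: $\frac{109561}{36} \approx 3043.4$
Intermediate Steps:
$A{\left(b,t \right)} = b + t$
$k{\left(X,J \right)} = \frac{X + 2 J}{-7 + J}$ ($k{\left(X,J \right)} = \frac{X + \left(J + J\right)}{J - 7} = \frac{X + 2 J}{-7 + J}$)
$\left(P + k{\left(-3,13 \right)}\right)^{2} = \left(-59 + \frac{-3 + 2 \cdot 13}{-7 + 13}\right)^{2} = \left(-59 + \frac{-3 + 26}{6}\right)^{2} = \left(-59 + \frac{1}{6} \cdot 23\right)^{2} = \left(-59 + \frac{23}{6}\right)^{2} = \left(- \frac{331}{6}\right)^{2} = \frac{109561}{36}$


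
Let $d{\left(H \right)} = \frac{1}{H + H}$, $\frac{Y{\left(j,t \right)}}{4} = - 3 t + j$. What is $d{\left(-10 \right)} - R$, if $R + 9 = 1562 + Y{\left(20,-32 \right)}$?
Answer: $- \frac{40341}{20} \approx -2017.1$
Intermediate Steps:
$Y{\left(j,t \right)} = - 12 t + 4 j$ ($Y{\left(j,t \right)} = 4 \left(- 3 t + j\right) = 4 \left(j - 3 t\right) = - 12 t + 4 j$)
$d{\left(H \right)} = \frac{1}{2 H}$
$R = 2017$ ($R = -9 + \left(1562 + \left(\left(-12\right) \left(-32\right) + 4 \cdot 20\right)\right) = -9 + \left(1562 + \left(384 + 80\right)\right) = -9 + \left(1562 + 464\right) = -9 + 2026 = 2017$)
$d{\left(-10 \right)} - R = \frac{1}{2 \left(-10\right)} - 2017 = \frac{1}{2} \left(- \frac{1}{10}\right) - 2017 = - \frac{1}{20} - 2017 = - \frac{40341}{20}$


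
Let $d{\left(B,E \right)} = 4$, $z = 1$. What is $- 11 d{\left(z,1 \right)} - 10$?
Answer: $-54$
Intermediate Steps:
$- 11 d{\left(z,1 \right)} - 10 = \left(-11\right) 4 - 10 = -44 - 10 = -54$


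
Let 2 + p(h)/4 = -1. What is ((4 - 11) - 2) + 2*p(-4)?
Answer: -33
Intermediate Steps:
p(h) = -12 (p(h) = -8 + 4*(-1) = -8 - 4 = -12)
((4 - 11) - 2) + 2*p(-4) = ((4 - 11) - 2) + 2*(-12) = (-7 - 2) - 24 = -9 - 24 = -33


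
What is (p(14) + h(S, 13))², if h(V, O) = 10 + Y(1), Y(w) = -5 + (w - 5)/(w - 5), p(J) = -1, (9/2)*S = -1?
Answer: 25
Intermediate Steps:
S = -2/9 (S = (2/9)*(-1) = -2/9 ≈ -0.22222)
Y(w) = -4 (Y(w) = -5 + (-5 + w)/(-5 + w) = -5 + 1 = -4)
h(V, O) = 6 (h(V, O) = 10 - 4 = 6)
(p(14) + h(S, 13))² = (-1 + 6)² = 5² = 25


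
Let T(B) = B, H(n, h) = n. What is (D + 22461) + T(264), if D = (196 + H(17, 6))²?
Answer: 68094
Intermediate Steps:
D = 45369 (D = (196 + 17)² = 213² = 45369)
(D + 22461) + T(264) = (45369 + 22461) + 264 = 67830 + 264 = 68094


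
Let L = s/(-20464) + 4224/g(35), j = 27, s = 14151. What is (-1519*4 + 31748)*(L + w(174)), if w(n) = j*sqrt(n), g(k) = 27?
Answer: 92053223177/23022 + 693144*sqrt(174) ≈ 1.3142e+7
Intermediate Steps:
w(n) = 27*sqrt(n)
L = 28685953/184176 (L = 14151/(-20464) + 4224/27 = 14151*(-1/20464) + 4224*(1/27) = -14151/20464 + 1408/9 = 28685953/184176 ≈ 155.75)
(-1519*4 + 31748)*(L + w(174)) = (-1519*4 + 31748)*(28685953/184176 + 27*sqrt(174)) = (-6076 + 31748)*(28685953/184176 + 27*sqrt(174)) = 25672*(28685953/184176 + 27*sqrt(174)) = 92053223177/23022 + 693144*sqrt(174)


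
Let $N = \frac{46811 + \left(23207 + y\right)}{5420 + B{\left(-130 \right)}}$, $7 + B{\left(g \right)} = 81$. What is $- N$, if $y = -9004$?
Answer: $- \frac{30507}{2747} \approx -11.106$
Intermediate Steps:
$B{\left(g \right)} = 74$ ($B{\left(g \right)} = -7 + 81 = 74$)
$N = \frac{30507}{2747}$ ($N = \frac{46811 + \left(23207 - 9004\right)}{5420 + 74} = \frac{46811 + 14203}{5494} = 61014 \cdot \frac{1}{5494} = \frac{30507}{2747} \approx 11.106$)
$- N = \left(-1\right) \frac{30507}{2747} = - \frac{30507}{2747}$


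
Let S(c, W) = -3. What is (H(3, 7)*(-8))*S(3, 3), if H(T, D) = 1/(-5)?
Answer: -24/5 ≈ -4.8000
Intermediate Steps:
H(T, D) = -1/5
(H(3, 7)*(-8))*S(3, 3) = -1/5*(-8)*(-3) = (8/5)*(-3) = -24/5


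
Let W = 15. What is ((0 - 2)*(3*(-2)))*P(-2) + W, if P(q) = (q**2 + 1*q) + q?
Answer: 15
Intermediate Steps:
P(q) = q**2 + 2*q (P(q) = (q**2 + q) + q = (q + q**2) + q = q**2 + 2*q)
((0 - 2)*(3*(-2)))*P(-2) + W = ((0 - 2)*(3*(-2)))*(-2*(2 - 2)) + 15 = (-2*(-6))*(-2*0) + 15 = 12*0 + 15 = 0 + 15 = 15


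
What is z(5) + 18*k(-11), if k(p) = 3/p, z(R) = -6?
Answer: -120/11 ≈ -10.909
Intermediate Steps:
z(5) + 18*k(-11) = -6 + 18*(3/(-11)) = -6 + 18*(3*(-1/11)) = -6 + 18*(-3/11) = -6 - 54/11 = -120/11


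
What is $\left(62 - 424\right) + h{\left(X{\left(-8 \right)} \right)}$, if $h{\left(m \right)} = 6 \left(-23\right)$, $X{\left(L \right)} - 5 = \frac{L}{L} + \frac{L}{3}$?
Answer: $-500$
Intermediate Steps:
$X{\left(L \right)} = 6 + \frac{L}{3}$ ($X{\left(L \right)} = 5 + \left(\frac{L}{L} + \frac{L}{3}\right) = 5 + \left(1 + L \frac{1}{3}\right) = 5 + \left(1 + \frac{L}{3}\right) = 6 + \frac{L}{3}$)
$h{\left(m \right)} = -138$
$\left(62 - 424\right) + h{\left(X{\left(-8 \right)} \right)} = \left(62 - 424\right) - 138 = -362 - 138 = -500$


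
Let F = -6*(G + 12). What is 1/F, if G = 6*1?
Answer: -1/108 ≈ -0.0092593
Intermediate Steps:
G = 6
F = -108 (F = -6*(6 + 12) = -6*18 = -108)
1/F = 1/(-108) = -1/108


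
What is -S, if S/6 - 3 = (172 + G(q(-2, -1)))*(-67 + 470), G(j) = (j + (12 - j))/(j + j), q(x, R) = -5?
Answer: -2065062/5 ≈ -4.1301e+5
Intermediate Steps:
G(j) = 6/j (G(j) = 12/((2*j)) = 12*(1/(2*j)) = 6/j)
S = 2065062/5 (S = 18 + 6*((172 + 6/(-5))*(-67 + 470)) = 18 + 6*((172 + 6*(-1/5))*403) = 18 + 6*((172 - 6/5)*403) = 18 + 6*((854/5)*403) = 18 + 6*(344162/5) = 18 + 2064972/5 = 2065062/5 ≈ 4.1301e+5)
-S = -1*2065062/5 = -2065062/5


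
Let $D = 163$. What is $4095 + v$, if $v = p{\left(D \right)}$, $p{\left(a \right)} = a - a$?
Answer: $4095$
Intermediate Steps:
$p{\left(a \right)} = 0$
$v = 0$
$4095 + v = 4095 + 0 = 4095$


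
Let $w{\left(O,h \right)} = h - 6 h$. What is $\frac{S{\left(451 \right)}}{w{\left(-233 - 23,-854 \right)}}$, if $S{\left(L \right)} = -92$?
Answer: $- \frac{46}{2135} \approx -0.021546$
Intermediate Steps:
$w{\left(O,h \right)} = - 5 h$
$\frac{S{\left(451 \right)}}{w{\left(-233 - 23,-854 \right)}} = - \frac{92}{\left(-5\right) \left(-854\right)} = - \frac{92}{4270} = \left(-92\right) \frac{1}{4270} = - \frac{46}{2135}$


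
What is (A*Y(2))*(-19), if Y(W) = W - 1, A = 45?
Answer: -855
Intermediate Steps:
Y(W) = -1 + W
(A*Y(2))*(-19) = (45*(-1 + 2))*(-19) = (45*1)*(-19) = 45*(-19) = -855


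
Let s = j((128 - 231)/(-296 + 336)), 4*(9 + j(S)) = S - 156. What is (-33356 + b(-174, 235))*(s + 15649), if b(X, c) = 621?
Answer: -16341685179/32 ≈ -5.1068e+8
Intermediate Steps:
j(S) = -48 + S/4 (j(S) = -9 + (S - 156)/4 = -9 + (-156 + S)/4 = -9 + (-39 + S/4) = -48 + S/4)
s = -7783/160 (s = -48 + ((128 - 231)/(-296 + 336))/4 = -48 + (-103/40)/4 = -48 + (-103*1/40)/4 = -48 + (¼)*(-103/40) = -48 - 103/160 = -7783/160 ≈ -48.644)
(-33356 + b(-174, 235))*(s + 15649) = (-33356 + 621)*(-7783/160 + 15649) = -32735*2496057/160 = -16341685179/32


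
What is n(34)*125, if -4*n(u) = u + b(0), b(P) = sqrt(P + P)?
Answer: -2125/2 ≈ -1062.5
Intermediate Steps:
b(P) = sqrt(2)*sqrt(P) (b(P) = sqrt(2*P) = sqrt(2)*sqrt(P))
n(u) = -u/4 (n(u) = -(u + sqrt(2)*sqrt(0))/4 = -(u + sqrt(2)*0)/4 = -(u + 0)/4 = -u/4)
n(34)*125 = -1/4*34*125 = -17/2*125 = -2125/2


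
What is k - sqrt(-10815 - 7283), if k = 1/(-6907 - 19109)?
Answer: -1/26016 - I*sqrt(18098) ≈ -3.8438e-5 - 134.53*I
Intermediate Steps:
k = -1/26016 (k = 1/(-26016) = -1/26016 ≈ -3.8438e-5)
k - sqrt(-10815 - 7283) = -1/26016 - sqrt(-10815 - 7283) = -1/26016 - sqrt(-18098) = -1/26016 - I*sqrt(18098)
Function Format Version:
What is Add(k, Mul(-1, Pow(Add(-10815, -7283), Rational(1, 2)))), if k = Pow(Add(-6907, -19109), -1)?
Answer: Add(Rational(-1, 26016), Mul(-1, I, Pow(18098, Rational(1, 2)))) ≈ Add(-3.8438e-5, Mul(-134.53, I))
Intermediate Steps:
k = Rational(-1, 26016) (k = Pow(-26016, -1) = Rational(-1, 26016) ≈ -3.8438e-5)
Add(k, Mul(-1, Pow(Add(-10815, -7283), Rational(1, 2)))) = Add(Rational(-1, 26016), Mul(-1, Pow(Add(-10815, -7283), Rational(1, 2)))) = Add(Rational(-1, 26016), Mul(-1, Pow(-18098, Rational(1, 2)))) = Add(Rational(-1, 26016), Mul(-1, Mul(I, Pow(18098, Rational(1, 2))))) = Add(Rational(-1, 26016), Mul(-1, I, Pow(18098, Rational(1, 2))))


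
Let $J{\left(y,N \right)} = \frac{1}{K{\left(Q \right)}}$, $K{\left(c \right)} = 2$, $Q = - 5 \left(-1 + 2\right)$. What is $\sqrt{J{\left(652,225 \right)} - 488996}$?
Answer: $\frac{7 i \sqrt{39918}}{2} \approx 699.28 i$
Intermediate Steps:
$Q = -5$ ($Q = \left(-5\right) 1 = -5$)
$J{\left(y,N \right)} = \frac{1}{2}$
$\sqrt{J{\left(652,225 \right)} - 488996} = \sqrt{\frac{1}{2} - 488996} = \sqrt{- \frac{977991}{2}} = \frac{7 i \sqrt{39918}}{2}$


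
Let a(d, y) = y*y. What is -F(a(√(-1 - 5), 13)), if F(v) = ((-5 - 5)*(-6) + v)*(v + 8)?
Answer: -40533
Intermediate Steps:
a(d, y) = y²
F(v) = (8 + v)*(60 + v) (F(v) = (-10*(-6) + v)*(8 + v) = (60 + v)*(8 + v) = (8 + v)*(60 + v))
-F(a(√(-1 - 5), 13)) = -(480 + (13²)² + 68*13²) = -(480 + 169² + 68*169) = -(480 + 28561 + 11492) = -1*40533 = -40533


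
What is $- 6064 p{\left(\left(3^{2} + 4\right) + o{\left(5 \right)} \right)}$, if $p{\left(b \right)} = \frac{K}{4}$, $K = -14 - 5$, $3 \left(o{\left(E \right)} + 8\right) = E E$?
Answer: $28804$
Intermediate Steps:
$o{\left(E \right)} = -8 + \frac{E^{2}}{3}$ ($o{\left(E \right)} = -8 + \frac{E E}{3} = -8 + \frac{E^{2}}{3}$)
$K = -19$
$p{\left(b \right)} = - \frac{19}{4}$
$- 6064 p{\left(\left(3^{2} + 4\right) + o{\left(5 \right)} \right)} = \left(-6064\right) \left(- \frac{19}{4}\right) = 28804$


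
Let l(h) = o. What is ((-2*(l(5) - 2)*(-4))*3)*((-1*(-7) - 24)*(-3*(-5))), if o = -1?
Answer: 18360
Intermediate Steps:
l(h) = -1
((-2*(l(5) - 2)*(-4))*3)*((-1*(-7) - 24)*(-3*(-5))) = ((-2*(-1 - 2)*(-4))*3)*((-1*(-7) - 24)*(-3*(-5))) = ((-2*(-3)*(-4))*3)*((7 - 24)*15) = ((6*(-4))*3)*(-17*15) = -24*3*(-255) = -72*(-255) = 18360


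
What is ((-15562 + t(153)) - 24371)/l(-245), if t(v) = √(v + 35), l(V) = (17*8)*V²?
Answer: -2349/480200 + √47/4081700 ≈ -0.0048900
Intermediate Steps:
l(V) = 136*V²
t(v) = √(35 + v)
((-15562 + t(153)) - 24371)/l(-245) = ((-15562 + √(35 + 153)) - 24371)/((136*(-245)²)) = ((-15562 + √188) - 24371)/((136*60025)) = ((-15562 + 2*√47) - 24371)/8163400 = (-39933 + 2*√47)*(1/8163400) = -2349/480200 + √47/4081700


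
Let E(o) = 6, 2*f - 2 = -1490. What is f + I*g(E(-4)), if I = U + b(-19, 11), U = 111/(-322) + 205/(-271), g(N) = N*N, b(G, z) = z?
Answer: -16913226/43631 ≈ -387.64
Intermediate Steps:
f = -744 (f = 1 + (½)*(-1490) = 1 - 745 = -744)
g(N) = N²
U = -96091/87262 (U = 111*(-1/322) + 205*(-1/271) = -111/322 - 205/271 = -96091/87262 ≈ -1.1012)
I = 863791/87262 (I = -96091/87262 + 11 = 863791/87262 ≈ 9.8988)
f + I*g(E(-4)) = -744 + (863791/87262)*6² = -744 + (863791/87262)*36 = -744 + 15548238/43631 = -16913226/43631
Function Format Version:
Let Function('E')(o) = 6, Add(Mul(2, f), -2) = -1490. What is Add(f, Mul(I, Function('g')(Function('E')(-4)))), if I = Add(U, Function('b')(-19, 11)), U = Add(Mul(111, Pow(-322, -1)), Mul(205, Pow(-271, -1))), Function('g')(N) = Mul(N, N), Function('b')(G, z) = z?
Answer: Rational(-16913226, 43631) ≈ -387.64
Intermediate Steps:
f = -744 (f = Add(1, Mul(Rational(1, 2), -1490)) = Add(1, -745) = -744)
Function('g')(N) = Pow(N, 2)
U = Rational(-96091, 87262) (U = Add(Mul(111, Rational(-1, 322)), Mul(205, Rational(-1, 271))) = Add(Rational(-111, 322), Rational(-205, 271)) = Rational(-96091, 87262) ≈ -1.1012)
I = Rational(863791, 87262) (I = Add(Rational(-96091, 87262), 11) = Rational(863791, 87262) ≈ 9.8988)
Add(f, Mul(I, Function('g')(Function('E')(-4)))) = Add(-744, Mul(Rational(863791, 87262), Pow(6, 2))) = Add(-744, Mul(Rational(863791, 87262), 36)) = Add(-744, Rational(15548238, 43631)) = Rational(-16913226, 43631)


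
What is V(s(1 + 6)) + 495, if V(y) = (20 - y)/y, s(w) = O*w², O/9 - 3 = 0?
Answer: 653582/1323 ≈ 494.02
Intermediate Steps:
O = 27 (O = 27 + 9*0 = 27 + 0 = 27)
s(w) = 27*w²
V(y) = (20 - y)/y
V(s(1 + 6)) + 495 = (20 - 27*(1 + 6)²)/((27*(1 + 6)²)) + 495 = (20 - 27*7²)/((27*7²)) + 495 = (20 - 27*49)/((27*49)) + 495 = (20 - 1*1323)/1323 + 495 = (20 - 1323)/1323 + 495 = (1/1323)*(-1303) + 495 = -1303/1323 + 495 = 653582/1323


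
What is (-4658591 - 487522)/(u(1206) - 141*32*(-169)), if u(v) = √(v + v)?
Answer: -109001534824/16151359677 + 1715371*√67/32302719354 ≈ -6.7483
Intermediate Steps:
u(v) = √2*√v (u(v) = √(2*v) = √2*√v)
(-4658591 - 487522)/(u(1206) - 141*32*(-169)) = (-4658591 - 487522)/(√2*√1206 - 141*32*(-169)) = -5146113/(√2*(3*√134) - 4512*(-169)) = -5146113/(6*√67 + 762528) = -5146113/(762528 + 6*√67)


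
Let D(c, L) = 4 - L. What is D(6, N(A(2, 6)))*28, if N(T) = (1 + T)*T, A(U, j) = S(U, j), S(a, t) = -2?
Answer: 56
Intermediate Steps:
A(U, j) = -2
N(T) = T*(1 + T)
D(6, N(A(2, 6)))*28 = (4 - (-2)*(1 - 2))*28 = (4 - (-2)*(-1))*28 = (4 - 1*2)*28 = (4 - 2)*28 = 2*28 = 56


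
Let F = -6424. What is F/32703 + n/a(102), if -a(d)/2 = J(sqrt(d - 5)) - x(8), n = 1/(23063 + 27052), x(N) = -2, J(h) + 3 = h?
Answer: -1873099231/9535481280 - sqrt(97)/9622080 ≈ -0.19644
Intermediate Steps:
J(h) = -3 + h
n = 1/50115 ≈ 1.9954e-5
a(d) = 2 - 2*sqrt(-5 + d) (a(d) = -2*((-3 + sqrt(d - 5)) - 1*(-2)) = -2*((-3 + sqrt(-5 + d)) + 2) = -2*(-1 + sqrt(-5 + d)) = 2 - 2*sqrt(-5 + d))
F/32703 + n/a(102) = -6424/32703 + 1/(50115*(2 - 2*sqrt(-5 + 102))) = -6424*1/32703 + 1/(50115*(2 - 2*sqrt(97))) = -584/2973 + 1/(50115*(2 - 2*sqrt(97)))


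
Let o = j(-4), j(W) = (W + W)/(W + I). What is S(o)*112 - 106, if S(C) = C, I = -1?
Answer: 366/5 ≈ 73.200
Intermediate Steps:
j(W) = 2*W/(-1 + W) (j(W) = (W + W)/(W - 1) = (2*W)/(-1 + W) = 2*W/(-1 + W))
o = 8/5 (o = 2*(-4)/(-1 - 4) = 2*(-4)/(-5) = 2*(-4)*(-⅕) = 8/5 ≈ 1.6000)
S(o)*112 - 106 = (8/5)*112 - 106 = 896/5 - 106 = 366/5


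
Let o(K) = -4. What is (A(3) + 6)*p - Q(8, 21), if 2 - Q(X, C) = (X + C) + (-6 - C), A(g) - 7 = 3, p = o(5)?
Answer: -64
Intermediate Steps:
p = -4
A(g) = 10 (A(g) = 7 + 3 = 10)
Q(X, C) = 8 - X (Q(X, C) = 2 - ((X + C) + (-6 - C)) = 2 - ((C + X) + (-6 - C)) = 2 - (-6 + X) = 2 + (6 - X) = 8 - X)
(A(3) + 6)*p - Q(8, 21) = (10 + 6)*(-4) - (8 - 1*8) = 16*(-4) - (8 - 8) = -64 - 1*0 = -64 + 0 = -64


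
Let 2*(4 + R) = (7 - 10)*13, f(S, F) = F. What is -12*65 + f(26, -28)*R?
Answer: -122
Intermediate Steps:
R = -47/2 (R = -4 + ((7 - 10)*13)/2 = -4 + (-3*13)/2 = -4 + (1/2)*(-39) = -4 - 39/2 = -47/2 ≈ -23.500)
-12*65 + f(26, -28)*R = -12*65 - 28*(-47/2) = -780 + 658 = -122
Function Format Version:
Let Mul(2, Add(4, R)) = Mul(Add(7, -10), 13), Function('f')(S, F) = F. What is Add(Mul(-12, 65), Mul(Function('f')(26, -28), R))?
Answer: -122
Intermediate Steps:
R = Rational(-47, 2) (R = Add(-4, Mul(Rational(1, 2), Mul(Add(7, -10), 13))) = Add(-4, Mul(Rational(1, 2), Mul(-3, 13))) = Add(-4, Mul(Rational(1, 2), -39)) = Add(-4, Rational(-39, 2)) = Rational(-47, 2) ≈ -23.500)
Add(Mul(-12, 65), Mul(Function('f')(26, -28), R)) = Add(Mul(-12, 65), Mul(-28, Rational(-47, 2))) = Add(-780, 658) = -122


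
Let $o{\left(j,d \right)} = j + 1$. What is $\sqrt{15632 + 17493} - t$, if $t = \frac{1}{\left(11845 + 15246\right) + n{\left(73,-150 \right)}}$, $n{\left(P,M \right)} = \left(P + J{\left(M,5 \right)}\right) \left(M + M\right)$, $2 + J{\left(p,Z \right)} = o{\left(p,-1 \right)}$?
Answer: $- \frac{1}{50491} + 25 \sqrt{53} \approx 182.0$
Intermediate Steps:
$o{\left(j,d \right)} = 1 + j$
$J{\left(p,Z \right)} = -1 + p$ ($J{\left(p,Z \right)} = -2 + \left(1 + p\right) = -1 + p$)
$n{\left(P,M \right)} = 2 M \left(-1 + M + P\right)$ ($n{\left(P,M \right)} = \left(P + \left(-1 + M\right)\right) \left(M + M\right) = \left(-1 + M + P\right) 2 M = 2 M \left(-1 + M + P\right)$)
$t = \frac{1}{50491}$ ($t = \frac{1}{\left(11845 + 15246\right) + 2 \left(-150\right) \left(-1 - 150 + 73\right)} = \frac{1}{27091 + 2 \left(-150\right) \left(-78\right)} = \frac{1}{27091 + 23400} = \frac{1}{50491} \approx 1.9806 \cdot 10^{-5}$)
$\sqrt{15632 + 17493} - t = \sqrt{15632 + 17493} - \frac{1}{50491} = \sqrt{33125} - \frac{1}{50491} = 25 \sqrt{53} - \frac{1}{50491} = - \frac{1}{50491} + 25 \sqrt{53}$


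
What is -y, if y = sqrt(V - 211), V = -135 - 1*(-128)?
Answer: -I*sqrt(218) ≈ -14.765*I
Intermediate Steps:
V = -7 (V = -135 + 128 = -7)
y = I*sqrt(218) (y = sqrt(-7 - 211) = sqrt(-218) = I*sqrt(218) ≈ 14.765*I)
-y = -I*sqrt(218)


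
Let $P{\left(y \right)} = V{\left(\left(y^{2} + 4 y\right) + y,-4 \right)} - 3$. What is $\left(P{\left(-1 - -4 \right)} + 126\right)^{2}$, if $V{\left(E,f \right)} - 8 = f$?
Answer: $16129$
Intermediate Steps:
$V{\left(E,f \right)} = 8 + f$
$P{\left(y \right)} = 1$ ($P{\left(y \right)} = \left(8 - 4\right) - 3 = 4 - 3 = 1$)
$\left(P{\left(-1 - -4 \right)} + 126\right)^{2} = \left(1 + 126\right)^{2} = 127^{2} = 16129$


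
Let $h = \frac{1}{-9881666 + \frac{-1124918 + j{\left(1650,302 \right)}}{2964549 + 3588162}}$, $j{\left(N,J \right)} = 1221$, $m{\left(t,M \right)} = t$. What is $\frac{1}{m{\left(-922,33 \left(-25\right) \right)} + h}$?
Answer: $- \frac{64751702620223}{59701069822398317} \approx -0.0010846$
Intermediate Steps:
$h = - \frac{6552711}{64751702620223}$ ($h = \frac{1}{-9881666 + \frac{-1124918 + 1221}{2964549 + 3588162}} = \frac{1}{-9881666 - \frac{1123697}{6552711}} = \frac{1}{- \frac{64751702620223}{6552711}} = - \frac{6552711}{64751702620223} \approx -1.012 \cdot 10^{-7}$)
$\frac{1}{m{\left(-922,33 \left(-25\right) \right)} + h} = \frac{1}{-922 - \frac{6552711}{64751702620223}} = \frac{1}{- \frac{59701069822398317}{64751702620223}} = - \frac{64751702620223}{59701069822398317}$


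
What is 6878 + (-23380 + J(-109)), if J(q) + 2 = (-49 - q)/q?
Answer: -1798996/109 ≈ -16505.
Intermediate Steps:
J(q) = -2 + (-49 - q)/q
6878 + (-23380 + J(-109)) = 6878 + (-23380 + (-3 - 49/(-109))) = 6878 + (-23380 + (-3 - 49*(-1/109))) = 6878 + (-23380 + (-3 + 49/109)) = 6878 + (-23380 - 278/109) = 6878 - 2548698/109 = -1798996/109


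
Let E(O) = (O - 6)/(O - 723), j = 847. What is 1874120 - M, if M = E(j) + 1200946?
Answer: 83472735/124 ≈ 6.7317e+5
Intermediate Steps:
E(O) = (-6 + O)/(-723 + O)
M = 148918145/124 (M = (-6 + 847)/(-723 + 847) + 1200946 = 841/124 + 1200946 = 148918145/124 ≈ 1.2010e+6)
1874120 - M = 1874120 - 1*148918145/124 = 1874120 - 148918145/124 = 83472735/124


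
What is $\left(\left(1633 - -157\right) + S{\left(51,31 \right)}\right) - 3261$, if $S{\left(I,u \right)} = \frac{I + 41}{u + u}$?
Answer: $- \frac{45555}{31} \approx -1469.5$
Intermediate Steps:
$S{\left(I,u \right)} = \frac{41 + I}{2 u}$
$\left(\left(1633 - -157\right) + S{\left(51,31 \right)}\right) - 3261 = \left(\left(1633 - -157\right) + \frac{41 + 51}{2 \cdot 31}\right) - 3261 = \left(\left(1633 + 157\right) + \frac{1}{2} \cdot \frac{1}{31} \cdot 92\right) - 3261 = \left(1790 + \frac{46}{31}\right) - 3261 = \frac{55536}{31} - 3261 = - \frac{45555}{31}$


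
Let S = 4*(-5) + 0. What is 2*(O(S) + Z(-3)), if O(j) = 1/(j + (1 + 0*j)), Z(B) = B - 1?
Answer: -154/19 ≈ -8.1053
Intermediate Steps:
Z(B) = -1 + B
S = -20 (S = -20 + 0 = -20)
O(j) = 1/(1 + j) (O(j) = 1/(j + (1 + 0)) = 1/(j + 1) = 1/(1 + j))
2*(O(S) + Z(-3)) = 2*(1/(1 - 20) + (-1 - 3)) = 2*(1/(-19) - 4) = 2*(-1/19 - 4) = 2*(-77/19) = -154/19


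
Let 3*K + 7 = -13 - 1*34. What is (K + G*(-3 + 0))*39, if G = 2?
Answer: -936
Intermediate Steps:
K = -18 (K = -7/3 + (-13 - 1*34)/3 = -7/3 + (-13 - 34)/3 = -7/3 + (⅓)*(-47) = -7/3 - 47/3 = -18)
(K + G*(-3 + 0))*39 = (-18 + 2*(-3 + 0))*39 = (-18 + 2*(-3))*39 = (-18 - 6)*39 = -24*39 = -936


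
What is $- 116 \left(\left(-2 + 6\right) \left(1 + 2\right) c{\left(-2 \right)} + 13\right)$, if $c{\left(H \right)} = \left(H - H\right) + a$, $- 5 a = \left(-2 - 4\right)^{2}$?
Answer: $\frac{42572}{5} \approx 8514.4$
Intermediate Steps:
$a = - \frac{36}{5}$ ($a = - \frac{\left(-2 - 4\right)^{2}}{5} = - \frac{\left(-6\right)^{2}}{5} = \left(- \frac{1}{5}\right) 36 = - \frac{36}{5} \approx -7.2$)
$c{\left(H \right)} = - \frac{36}{5}$ ($c{\left(H \right)} = \left(H - H\right) - \frac{36}{5} = 0 - \frac{36}{5} = - \frac{36}{5}$)
$- 116 \left(\left(-2 + 6\right) \left(1 + 2\right) c{\left(-2 \right)} + 13\right) = - 116 \left(\left(-2 + 6\right) \left(1 + 2\right) \left(- \frac{36}{5}\right) + 13\right) = - 116 \left(4 \cdot 3 \left(- \frac{36}{5}\right) + 13\right) = - 116 \left(12 \left(- \frac{36}{5}\right) + 13\right) = - 116 \left(- \frac{432}{5} + 13\right) = \left(-116\right) \left(- \frac{367}{5}\right) = \frac{42572}{5}$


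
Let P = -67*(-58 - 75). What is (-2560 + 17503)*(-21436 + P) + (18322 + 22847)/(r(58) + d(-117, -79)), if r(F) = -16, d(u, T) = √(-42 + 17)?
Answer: -52592920779/281 - 205845*I/281 ≈ -1.8716e+8 - 732.54*I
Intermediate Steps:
d(u, T) = 5*I (d(u, T) = √(-25) = 5*I)
P = 8911 (P = -67*(-133) = 8911)
(-2560 + 17503)*(-21436 + P) + (18322 + 22847)/(r(58) + d(-117, -79)) = (-2560 + 17503)*(-21436 + 8911) + (18322 + 22847)/(-16 + 5*I) = 14943*(-12525) + 41169*((-16 - 5*I)/281) = -187161075 + 41169*(-16 - 5*I)/281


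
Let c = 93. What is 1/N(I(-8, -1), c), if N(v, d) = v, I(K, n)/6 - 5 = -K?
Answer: 1/78 ≈ 0.012821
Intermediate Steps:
I(K, n) = 30 - 6*K (I(K, n) = 30 + 6*(-K) = 30 - 6*K)
1/N(I(-8, -1), c) = 1/(30 - 6*(-8)) = 1/(30 + 48) = 1/78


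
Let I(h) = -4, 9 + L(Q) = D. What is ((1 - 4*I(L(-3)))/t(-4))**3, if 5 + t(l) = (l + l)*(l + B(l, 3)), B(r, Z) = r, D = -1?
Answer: 4913/205379 ≈ 0.023922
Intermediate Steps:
L(Q) = -10 (L(Q) = -9 - 1 = -10)
t(l) = -5 + 4*l**2 (t(l) = -5 + (l + l)*(l + l) = -5 + (2*l)*(2*l) = -5 + 4*l**2)
((1 - 4*I(L(-3)))/t(-4))**3 = ((1 - 4*(-4))/(-5 + 4*(-4)**2))**3 = ((1 + 16)/(-5 + 4*16))**3 = (17/(-5 + 64))**3 = (17/59)**3 = 4913/205379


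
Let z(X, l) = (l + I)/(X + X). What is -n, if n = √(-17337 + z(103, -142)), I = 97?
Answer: -I*√735722202/206 ≈ -131.67*I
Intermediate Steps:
z(X, l) = (97 + l)/(2*X) (z(X, l) = (l + 97)/(X + X) = (97 + l)/((2*X)) = (97 + l)*(1/(2*X)) = (97 + l)/(2*X))
n = I*√735722202/206 (n = √(-17337 + (½)*(97 - 142)/103) = √(-17337 + (½)*(1/103)*(-45)) = √(-17337 - 45/206) = √(-3571467/206) = I*√735722202/206 ≈ 131.67*I)
-n = -I*√735722202/206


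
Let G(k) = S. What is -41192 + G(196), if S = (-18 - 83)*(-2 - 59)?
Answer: -35031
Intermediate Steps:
S = 6161 (S = -101*(-61) = 6161)
G(k) = 6161
-41192 + G(196) = -41192 + 6161 = -35031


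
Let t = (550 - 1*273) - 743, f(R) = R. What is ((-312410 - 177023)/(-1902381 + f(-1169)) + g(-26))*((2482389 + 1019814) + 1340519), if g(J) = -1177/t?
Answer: 2988630345964104/221763575 ≈ 1.3477e+7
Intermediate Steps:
t = -466 (t = (550 - 273) - 743 = 277 - 743 = -466)
g(J) = 1177/466 (g(J) = -1177/(-466) = -1177*(-1/466) = 1177/466)
((-312410 - 177023)/(-1902381 + f(-1169)) + g(-26))*((2482389 + 1019814) + 1340519) = ((-312410 - 177023)/(-1902381 - 1169) + 1177/466)*((2482389 + 1019814) + 1340519) = (-489433/(-1903550) + 1177/466)*(3502203 + 1340519) = (-489433*(-1/1903550) + 1177/466)*4842722 = (489433/1903550 + 1177/466)*4842722 = (617138532/221763575)*4842722 = 2988630345964104/221763575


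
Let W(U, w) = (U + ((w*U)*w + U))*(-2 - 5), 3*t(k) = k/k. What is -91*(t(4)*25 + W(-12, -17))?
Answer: -6675487/3 ≈ -2.2252e+6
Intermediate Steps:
t(k) = 1/3 (t(k) = (k/k)/3 = (1/3)*1 = 1/3)
W(U, w) = -14*U - 7*U*w**2 (W(U, w) = (U + ((U*w)*w + U))*(-7) = (U + (U*w**2 + U))*(-7) = (U + (U + U*w**2))*(-7) = (2*U + U*w**2)*(-7) = -14*U - 7*U*w**2)
-91*(t(4)*25 + W(-12, -17)) = -91*((1/3)*25 - 7*(-12)*(2 + (-17)**2)) = -91*(25/3 - 7*(-12)*(2 + 289)) = -91*(25/3 - 7*(-12)*291) = -91*(25/3 + 24444) = -91*73357/3 = -6675487/3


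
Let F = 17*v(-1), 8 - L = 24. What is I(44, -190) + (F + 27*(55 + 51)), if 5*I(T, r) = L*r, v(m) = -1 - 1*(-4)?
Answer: 3521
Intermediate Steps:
L = -16 (L = 8 - 1*24 = 8 - 24 = -16)
v(m) = 3 (v(m) = -1 + 4 = 3)
I(T, r) = -16*r/5 (I(T, r) = (-16*r)/5 = -16*r/5)
F = 51 (F = 17*3 = 51)
I(44, -190) + (F + 27*(55 + 51)) = -16/5*(-190) + (51 + 27*(55 + 51)) = 608 + (51 + 27*106) = 608 + (51 + 2862) = 608 + 2913 = 3521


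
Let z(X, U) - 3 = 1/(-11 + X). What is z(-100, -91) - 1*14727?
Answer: -1634365/111 ≈ -14724.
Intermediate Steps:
z(X, U) = 3 + 1/(-11 + X)
z(-100, -91) - 1*14727 = (-32 + 3*(-100))/(-11 - 100) - 1*14727 = (-32 - 300)/(-111) - 14727 = -1/111*(-332) - 14727 = 332/111 - 14727 = -1634365/111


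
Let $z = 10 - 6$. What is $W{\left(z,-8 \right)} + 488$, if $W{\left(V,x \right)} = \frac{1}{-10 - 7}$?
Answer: $\frac{8295}{17} \approx 487.94$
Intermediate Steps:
$z = 4$
$W{\left(V,x \right)} = - \frac{1}{17}$ ($W{\left(V,x \right)} = \frac{1}{-17} = - \frac{1}{17}$)
$W{\left(z,-8 \right)} + 488 = - \frac{1}{17} + 488 = \frac{8295}{17}$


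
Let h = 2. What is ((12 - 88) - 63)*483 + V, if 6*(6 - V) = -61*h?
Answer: -201332/3 ≈ -67111.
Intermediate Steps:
V = 79/3 (V = 6 - (-61)*2/6 = 6 - ⅙*(-122) = 6 + 61/3 = 79/3 ≈ 26.333)
((12 - 88) - 63)*483 + V = ((12 - 88) - 63)*483 + 79/3 = (-76 - 63)*483 + 79/3 = -139*483 + 79/3 = -67137 + 79/3 = -201332/3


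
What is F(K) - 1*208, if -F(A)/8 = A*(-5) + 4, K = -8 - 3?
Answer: -680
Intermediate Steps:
K = -11
F(A) = -32 + 40*A (F(A) = -8*(A*(-5) + 4) = -8*(-5*A + 4) = -8*(4 - 5*A) = -32 + 40*A)
F(K) - 1*208 = (-32 + 40*(-11)) - 1*208 = (-32 - 440) - 208 = -472 - 208 = -680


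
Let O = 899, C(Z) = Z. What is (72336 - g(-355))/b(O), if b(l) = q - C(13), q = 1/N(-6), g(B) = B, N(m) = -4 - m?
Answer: -145382/25 ≈ -5815.3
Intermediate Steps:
q = ½ (q = 1/(-4 - 1*(-6)) = 1/(-4 + 6) = 1/2 = ½ ≈ 0.50000)
b(l) = -25/2 (b(l) = ½ - 1*13 = ½ - 13 = -25/2)
(72336 - g(-355))/b(O) = (72336 - 1*(-355))/(-25/2) = (72336 + 355)*(-2/25) = 72691*(-2/25) = -145382/25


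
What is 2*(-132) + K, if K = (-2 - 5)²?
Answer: -215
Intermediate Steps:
K = 49 (K = (-7)² = 49)
2*(-132) + K = 2*(-132) + 49 = -264 + 49 = -215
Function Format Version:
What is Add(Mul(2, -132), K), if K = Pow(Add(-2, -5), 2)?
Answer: -215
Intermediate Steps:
K = 49 (K = Pow(-7, 2) = 49)
Add(Mul(2, -132), K) = Add(Mul(2, -132), 49) = Add(-264, 49) = -215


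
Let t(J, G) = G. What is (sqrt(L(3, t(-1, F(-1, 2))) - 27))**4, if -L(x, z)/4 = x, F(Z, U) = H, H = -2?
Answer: 1521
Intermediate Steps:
F(Z, U) = -2
L(x, z) = -4*x
(sqrt(L(3, t(-1, F(-1, 2))) - 27))**4 = (sqrt(-4*3 - 27))**4 = (sqrt(-12 - 27))**4 = (sqrt(-39))**4 = (I*sqrt(39))**4 = 1521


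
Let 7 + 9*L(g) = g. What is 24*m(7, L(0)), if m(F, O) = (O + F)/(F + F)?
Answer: 32/3 ≈ 10.667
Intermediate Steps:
L(g) = -7/9 + g/9
m(F, O) = (F + O)/(2*F) (m(F, O) = (F + O)/((2*F)) = (F + O)*(1/(2*F)) = (F + O)/(2*F))
24*m(7, L(0)) = 24*((½)*(7 + (-7/9 + (⅑)*0))/7) = 24*((½)*(⅐)*(7 + (-7/9 + 0))) = 24*((½)*(⅐)*(7 - 7/9)) = 24*((½)*(⅐)*(56/9)) = 24*(4/9) = 32/3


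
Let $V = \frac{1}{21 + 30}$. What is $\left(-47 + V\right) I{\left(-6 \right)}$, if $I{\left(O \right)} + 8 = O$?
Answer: $\frac{33544}{51} \approx 657.73$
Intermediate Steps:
$I{\left(O \right)} = -8 + O$
$V = \frac{1}{51} \approx 0.019608$
$\left(-47 + V\right) I{\left(-6 \right)} = \left(-47 + \frac{1}{51}\right) \left(-8 - 6\right) = \left(- \frac{2396}{51}\right) \left(-14\right) = \frac{33544}{51}$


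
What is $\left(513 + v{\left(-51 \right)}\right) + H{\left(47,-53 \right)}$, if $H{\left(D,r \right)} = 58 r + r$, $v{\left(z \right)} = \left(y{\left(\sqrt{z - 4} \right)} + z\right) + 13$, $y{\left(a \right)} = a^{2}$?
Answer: $-2707$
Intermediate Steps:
$v{\left(z \right)} = 9 + 2 z$ ($v{\left(z \right)} = \left(\left(\sqrt{z - 4}\right)^{2} + z\right) + 13 = \left(\left(\sqrt{-4 + z}\right)^{2} + z\right) + 13 = \left(\left(-4 + z\right) + z\right) + 13 = \left(-4 + 2 z\right) + 13 = 9 + 2 z$)
$H{\left(D,r \right)} = 59 r$
$\left(513 + v{\left(-51 \right)}\right) + H{\left(47,-53 \right)} = \left(513 + \left(9 + 2 \left(-51\right)\right)\right) + 59 \left(-53\right) = \left(513 + \left(9 - 102\right)\right) - 3127 = \left(513 - 93\right) - 3127 = 420 - 3127 = -2707$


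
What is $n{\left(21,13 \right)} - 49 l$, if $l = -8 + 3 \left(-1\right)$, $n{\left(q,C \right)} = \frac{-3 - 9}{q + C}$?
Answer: $\frac{9157}{17} \approx 538.65$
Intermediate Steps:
$n{\left(q,C \right)} = - \frac{12}{C + q}$
$l = -11$ ($l = -8 - 3 = -11$)
$n{\left(21,13 \right)} - 49 l = - \frac{12}{13 + 21} - -539 = - \frac{12}{34} + 539 = \left(-12\right) \frac{1}{34} + 539 = - \frac{6}{17} + 539 = \frac{9157}{17}$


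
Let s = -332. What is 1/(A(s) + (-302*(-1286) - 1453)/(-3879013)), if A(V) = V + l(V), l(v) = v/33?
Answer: -128007429/43799067071 ≈ -0.0029226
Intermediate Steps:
l(v) = v/33 (l(v) = v*(1/33) = v/33)
A(V) = 34*V/33 (A(V) = V + V/33 = 34*V/33)
1/(A(s) + (-302*(-1286) - 1453)/(-3879013)) = 1/((34/33)*(-332) + (-302*(-1286) - 1453)/(-3879013)) = 1/(-11288/33 + (388372 - 1453)*(-1/3879013)) = 1/(-11288/33 + 386919*(-1/3879013)) = 1/(-11288/33 - 386919/3879013) = 1/(-43799067071/128007429) = -128007429/43799067071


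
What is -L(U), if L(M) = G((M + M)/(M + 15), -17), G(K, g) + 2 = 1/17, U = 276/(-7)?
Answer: 33/17 ≈ 1.9412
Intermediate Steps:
U = -276/7 (U = 276*(-⅐) = -276/7 ≈ -39.429)
G(K, g) = -33/17 (G(K, g) = -2 + 1/17 = -33/17)
L(M) = -33/17
-L(U) = -1*(-33/17) = 33/17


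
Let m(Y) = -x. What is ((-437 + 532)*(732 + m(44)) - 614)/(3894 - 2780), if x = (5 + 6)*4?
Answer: 32373/557 ≈ 58.120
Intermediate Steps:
x = 44 (x = 11*4 = 44)
m(Y) = -44 (m(Y) = -1*44 = -44)
((-437 + 532)*(732 + m(44)) - 614)/(3894 - 2780) = ((-437 + 532)*(732 - 44) - 614)/(3894 - 2780) = (95*688 - 614)/1114 = (65360 - 614)*(1/1114) = 64746*(1/1114) = 32373/557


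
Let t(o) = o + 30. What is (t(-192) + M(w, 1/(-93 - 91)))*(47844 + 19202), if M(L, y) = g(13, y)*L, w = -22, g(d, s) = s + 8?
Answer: -1042062455/46 ≈ -2.2654e+7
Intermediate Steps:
g(d, s) = 8 + s
M(L, y) = L*(8 + y) (M(L, y) = (8 + y)*L = L*(8 + y))
t(o) = 30 + o
(t(-192) + M(w, 1/(-93 - 91)))*(47844 + 19202) = ((30 - 192) - 22*(8 + 1/(-93 - 91)))*(47844 + 19202) = (-162 - 22*(8 + 1/(-184)))*67046 = (-162 - 22*(8 - 1/184))*67046 = (-162 - 22*1471/184)*67046 = (-162 - 16181/92)*67046 = -31085/92*67046 = -1042062455/46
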